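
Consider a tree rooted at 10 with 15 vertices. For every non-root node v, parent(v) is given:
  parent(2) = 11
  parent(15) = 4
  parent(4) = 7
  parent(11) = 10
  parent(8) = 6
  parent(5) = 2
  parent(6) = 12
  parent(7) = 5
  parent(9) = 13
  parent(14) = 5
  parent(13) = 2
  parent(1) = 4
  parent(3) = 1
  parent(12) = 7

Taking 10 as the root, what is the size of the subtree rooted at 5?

10

The subtree rooted at 5 contains: 5, 7, 14, 4, 12, 1, 15, 6, 3, 8 — 10 nodes.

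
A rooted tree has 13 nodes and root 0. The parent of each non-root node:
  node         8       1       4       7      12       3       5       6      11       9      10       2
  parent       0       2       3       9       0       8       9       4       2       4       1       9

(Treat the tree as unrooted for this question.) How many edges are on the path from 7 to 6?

3

The path is 7–9–4–6, which has 3 edges.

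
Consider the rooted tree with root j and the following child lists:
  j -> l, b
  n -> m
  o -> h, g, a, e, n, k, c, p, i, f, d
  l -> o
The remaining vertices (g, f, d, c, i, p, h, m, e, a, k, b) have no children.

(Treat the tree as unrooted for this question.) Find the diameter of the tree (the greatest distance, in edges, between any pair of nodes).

BFS from b reaches m last, at distance 5; BFS from m confirms no node is farther.
Path: b - j - l - o - n - m.

5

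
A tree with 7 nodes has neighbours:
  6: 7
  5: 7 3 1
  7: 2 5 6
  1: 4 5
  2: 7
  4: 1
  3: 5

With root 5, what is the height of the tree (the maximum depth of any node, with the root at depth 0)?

A deepest node is 4, reached by 5 – 1 – 4.
That path has 2 edges, so the height is 2.

2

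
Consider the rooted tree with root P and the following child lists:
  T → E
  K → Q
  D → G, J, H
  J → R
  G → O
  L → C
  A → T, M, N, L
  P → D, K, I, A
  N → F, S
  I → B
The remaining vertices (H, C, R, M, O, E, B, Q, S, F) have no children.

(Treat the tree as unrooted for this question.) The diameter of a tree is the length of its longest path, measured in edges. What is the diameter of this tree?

6

Starting from R, a farthest node is F at distance 6.
One longest path: R-J-D-P-A-N-F.
So the diameter is 6.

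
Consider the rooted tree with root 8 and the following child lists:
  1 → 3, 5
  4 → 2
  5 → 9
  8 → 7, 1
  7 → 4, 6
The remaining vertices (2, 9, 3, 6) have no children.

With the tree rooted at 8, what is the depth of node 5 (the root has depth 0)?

2

8–1–5 — 2 edges.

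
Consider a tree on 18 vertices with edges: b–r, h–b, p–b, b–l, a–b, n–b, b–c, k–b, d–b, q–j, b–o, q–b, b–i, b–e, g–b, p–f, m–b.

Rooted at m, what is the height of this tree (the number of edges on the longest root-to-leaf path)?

3

The longest root-to-leaf path is m → b → p → f (3 edges).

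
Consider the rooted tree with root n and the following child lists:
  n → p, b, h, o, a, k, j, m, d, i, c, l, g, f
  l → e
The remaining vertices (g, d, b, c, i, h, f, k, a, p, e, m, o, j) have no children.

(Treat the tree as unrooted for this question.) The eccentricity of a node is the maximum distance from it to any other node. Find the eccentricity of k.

3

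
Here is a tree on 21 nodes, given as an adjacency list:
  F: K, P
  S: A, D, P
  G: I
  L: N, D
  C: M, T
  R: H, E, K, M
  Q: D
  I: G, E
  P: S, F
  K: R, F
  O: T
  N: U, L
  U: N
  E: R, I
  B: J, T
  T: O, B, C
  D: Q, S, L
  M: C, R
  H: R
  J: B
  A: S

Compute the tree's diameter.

13

BFS from U reaches J last, at distance 13; BFS from J confirms no node is farther.
Path: U - N - L - D - S - P - F - K - R - M - C - T - B - J.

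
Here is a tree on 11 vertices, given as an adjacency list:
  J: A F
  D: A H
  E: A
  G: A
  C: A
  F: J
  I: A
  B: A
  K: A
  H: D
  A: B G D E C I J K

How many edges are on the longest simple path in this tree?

4

Starting from F, a farthest node is H at distance 4.
One longest path: F-J-A-D-H.
So the diameter is 4.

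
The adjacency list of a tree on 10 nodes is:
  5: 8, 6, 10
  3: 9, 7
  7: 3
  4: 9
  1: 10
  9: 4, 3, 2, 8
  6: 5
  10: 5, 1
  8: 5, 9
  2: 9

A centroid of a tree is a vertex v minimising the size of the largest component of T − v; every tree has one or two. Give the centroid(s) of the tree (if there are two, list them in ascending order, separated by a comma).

Delete 9: the remaining components have sizes 5, 2, 1, 1. Max 5 ≤ 5, so 9 is a centroid.
Its neighbour 8 also leaves a largest component of size 5, so both are centroids.

8, 9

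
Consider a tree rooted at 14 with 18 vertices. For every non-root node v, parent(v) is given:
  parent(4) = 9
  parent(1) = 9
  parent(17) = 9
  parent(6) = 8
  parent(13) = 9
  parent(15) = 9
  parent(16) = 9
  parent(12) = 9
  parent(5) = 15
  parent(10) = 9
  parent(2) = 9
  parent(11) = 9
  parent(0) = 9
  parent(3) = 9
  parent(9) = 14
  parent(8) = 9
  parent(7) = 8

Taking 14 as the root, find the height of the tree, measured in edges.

5 sits deepest: 14–9–15–5 — 3 edges from the root.

3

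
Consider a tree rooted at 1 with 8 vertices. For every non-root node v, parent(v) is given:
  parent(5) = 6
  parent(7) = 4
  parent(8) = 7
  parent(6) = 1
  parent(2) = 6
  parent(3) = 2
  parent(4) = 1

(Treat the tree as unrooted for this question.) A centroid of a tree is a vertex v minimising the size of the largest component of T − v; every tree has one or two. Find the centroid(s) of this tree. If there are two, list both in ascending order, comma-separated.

If 1 is removed the pieces have sizes 4, 3, all ≤ ⌊8/2⌋ = 4.
Its neighbour 6 also leaves a largest component of size 4, so both are centroids.

1, 6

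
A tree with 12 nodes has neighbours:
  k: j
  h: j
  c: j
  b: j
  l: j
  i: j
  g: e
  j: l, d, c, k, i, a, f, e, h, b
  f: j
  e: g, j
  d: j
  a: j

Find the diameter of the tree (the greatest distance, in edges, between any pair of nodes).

A longest path is g - e - j - l, with 3 edges.

3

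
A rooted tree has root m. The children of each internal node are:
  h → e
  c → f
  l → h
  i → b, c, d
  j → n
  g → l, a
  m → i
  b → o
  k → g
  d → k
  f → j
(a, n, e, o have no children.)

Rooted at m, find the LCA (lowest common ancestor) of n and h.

i

n's ancestor chain is n, j, f, c, i, m and h's is h, l, g, k, d, i, m; they first meet at i.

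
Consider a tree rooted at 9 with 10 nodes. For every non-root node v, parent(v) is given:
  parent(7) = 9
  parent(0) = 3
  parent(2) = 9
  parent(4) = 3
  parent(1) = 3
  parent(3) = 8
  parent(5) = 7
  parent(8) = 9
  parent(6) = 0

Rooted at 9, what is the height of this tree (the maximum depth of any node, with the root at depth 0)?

A deepest node is 6, reached by 9-8-3-0-6.
That path has 4 edges, so the height is 4.

4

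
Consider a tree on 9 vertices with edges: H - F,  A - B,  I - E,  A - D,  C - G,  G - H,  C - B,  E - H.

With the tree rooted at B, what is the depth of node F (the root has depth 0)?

4

B – C – G – H – F — 4 edges.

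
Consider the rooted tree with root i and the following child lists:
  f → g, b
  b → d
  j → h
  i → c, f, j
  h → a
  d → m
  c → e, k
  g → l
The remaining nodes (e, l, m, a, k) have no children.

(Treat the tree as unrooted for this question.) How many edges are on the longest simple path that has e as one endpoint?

6

The node farthest from e is m, via e – c – i – f – b – d – m — 6 edges.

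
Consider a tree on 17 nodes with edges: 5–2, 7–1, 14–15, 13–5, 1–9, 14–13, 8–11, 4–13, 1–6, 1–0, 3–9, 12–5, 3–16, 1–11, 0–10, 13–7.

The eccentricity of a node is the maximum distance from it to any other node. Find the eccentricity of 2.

7

The node farthest from 2 is 16, via 2–5–13–7–1–9–3–16 — 7 edges.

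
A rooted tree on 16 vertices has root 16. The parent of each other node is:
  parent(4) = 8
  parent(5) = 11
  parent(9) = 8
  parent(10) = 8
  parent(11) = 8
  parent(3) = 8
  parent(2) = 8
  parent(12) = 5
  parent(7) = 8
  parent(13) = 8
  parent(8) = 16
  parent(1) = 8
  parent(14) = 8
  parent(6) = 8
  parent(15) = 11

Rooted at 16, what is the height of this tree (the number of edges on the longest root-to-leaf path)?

12 sits deepest: 16 → 8 → 11 → 5 → 12 — 4 edges from the root.

4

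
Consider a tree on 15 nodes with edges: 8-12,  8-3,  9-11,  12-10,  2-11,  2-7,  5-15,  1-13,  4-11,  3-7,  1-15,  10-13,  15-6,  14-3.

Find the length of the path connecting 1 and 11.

8

Walking from 1: 1 - 13 - 10 - 12 - 8 - 3 - 7 - 2 - 11. Length 8.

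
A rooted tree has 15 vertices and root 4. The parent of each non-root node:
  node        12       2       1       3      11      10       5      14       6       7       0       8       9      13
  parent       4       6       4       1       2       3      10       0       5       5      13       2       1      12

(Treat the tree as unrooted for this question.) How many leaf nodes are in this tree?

Degree-1 nodes: 7, 8, 9, 11, 14 — 5 of them.

5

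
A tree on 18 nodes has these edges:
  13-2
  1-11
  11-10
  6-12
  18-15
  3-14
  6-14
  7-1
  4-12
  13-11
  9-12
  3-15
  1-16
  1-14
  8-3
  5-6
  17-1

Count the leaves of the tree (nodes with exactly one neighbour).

Degree-1 nodes: 2, 4, 5, 7, 8, 9, 10, 16, 17, 18 — 10 of them.

10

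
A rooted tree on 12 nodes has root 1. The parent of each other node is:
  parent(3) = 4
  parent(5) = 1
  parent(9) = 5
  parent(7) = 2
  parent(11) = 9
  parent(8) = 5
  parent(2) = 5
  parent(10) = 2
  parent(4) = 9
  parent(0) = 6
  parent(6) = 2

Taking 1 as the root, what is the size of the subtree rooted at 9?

4

Descendants of 9 (including itself): 9, 4, 11, 3. That's 4.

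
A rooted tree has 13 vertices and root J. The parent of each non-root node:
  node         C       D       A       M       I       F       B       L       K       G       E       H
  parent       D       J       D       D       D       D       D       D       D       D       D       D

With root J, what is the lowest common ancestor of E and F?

D

E's ancestor chain is E, D, J and F's is F, D, J; they first meet at D.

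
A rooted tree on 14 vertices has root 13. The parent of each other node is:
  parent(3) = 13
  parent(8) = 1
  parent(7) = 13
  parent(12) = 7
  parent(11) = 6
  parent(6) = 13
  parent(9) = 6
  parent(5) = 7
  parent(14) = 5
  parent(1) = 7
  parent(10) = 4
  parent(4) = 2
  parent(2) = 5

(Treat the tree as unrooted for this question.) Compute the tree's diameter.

A longest path is 10 – 4 – 2 – 5 – 7 – 13 – 6 – 11, with 7 edges.

7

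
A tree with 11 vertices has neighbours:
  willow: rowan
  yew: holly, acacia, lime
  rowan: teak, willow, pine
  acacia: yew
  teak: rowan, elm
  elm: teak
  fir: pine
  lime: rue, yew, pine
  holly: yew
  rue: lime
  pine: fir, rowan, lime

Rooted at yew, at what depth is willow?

4

yew → lime → pine → rowan → willow — 4 edges.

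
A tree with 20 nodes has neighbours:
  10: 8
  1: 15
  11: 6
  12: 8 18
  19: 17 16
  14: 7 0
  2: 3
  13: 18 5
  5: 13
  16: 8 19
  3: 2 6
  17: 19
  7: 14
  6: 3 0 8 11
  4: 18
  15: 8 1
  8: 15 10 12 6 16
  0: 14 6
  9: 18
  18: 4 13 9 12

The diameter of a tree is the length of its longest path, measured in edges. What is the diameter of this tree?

BFS from 5 reaches 7 last, at distance 8; BFS from 7 confirms no node is farther.
Path: 5–13–18–12–8–6–0–14–7.

8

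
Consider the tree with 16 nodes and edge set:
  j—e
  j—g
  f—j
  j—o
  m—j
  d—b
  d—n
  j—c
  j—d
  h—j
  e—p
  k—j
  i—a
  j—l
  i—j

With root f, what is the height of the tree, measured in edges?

3

n sits deepest: f – j – d – n — 3 edges from the root.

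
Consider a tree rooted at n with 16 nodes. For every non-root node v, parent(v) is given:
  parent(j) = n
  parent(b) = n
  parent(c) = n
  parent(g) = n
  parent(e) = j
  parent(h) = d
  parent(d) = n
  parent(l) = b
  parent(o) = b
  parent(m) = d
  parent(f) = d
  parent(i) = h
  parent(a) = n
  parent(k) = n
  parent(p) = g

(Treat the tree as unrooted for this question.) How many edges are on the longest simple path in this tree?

Starting from i, a farthest node is l at distance 5.
One longest path: i - h - d - n - b - l.
So the diameter is 5.

5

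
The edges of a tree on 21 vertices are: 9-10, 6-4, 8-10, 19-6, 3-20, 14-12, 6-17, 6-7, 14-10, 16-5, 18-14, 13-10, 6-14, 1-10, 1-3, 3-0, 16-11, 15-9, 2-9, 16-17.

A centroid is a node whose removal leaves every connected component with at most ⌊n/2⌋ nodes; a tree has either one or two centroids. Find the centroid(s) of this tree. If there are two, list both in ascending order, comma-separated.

If 14 is removed the pieces have sizes 10, 8, 1, 1, all ≤ ⌊21/2⌋ = 10.
Every other node leaves some component of size > 10, so the centroid is unique.

14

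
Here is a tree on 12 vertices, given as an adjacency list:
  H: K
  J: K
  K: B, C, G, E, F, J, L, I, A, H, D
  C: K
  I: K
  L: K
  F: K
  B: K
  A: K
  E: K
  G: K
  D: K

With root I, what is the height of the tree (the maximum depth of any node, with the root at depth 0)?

A deepest node is H, reached by I – K – H.
That path has 2 edges, so the height is 2.

2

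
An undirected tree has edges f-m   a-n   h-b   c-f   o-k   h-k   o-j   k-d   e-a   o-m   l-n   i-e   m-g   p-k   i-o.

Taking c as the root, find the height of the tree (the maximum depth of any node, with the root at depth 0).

8

l sits deepest: c – f – m – o – i – e – a – n – l — 8 edges from the root.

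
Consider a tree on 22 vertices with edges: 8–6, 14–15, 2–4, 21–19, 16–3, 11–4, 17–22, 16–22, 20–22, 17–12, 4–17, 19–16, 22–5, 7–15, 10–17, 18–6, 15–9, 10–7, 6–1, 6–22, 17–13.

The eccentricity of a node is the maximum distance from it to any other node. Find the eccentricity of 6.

6

Distances from 6 peak at 6, attained at 9 (14 also at distance 6).
6 – 22 – 17 – 10 – 7 – 15 – 9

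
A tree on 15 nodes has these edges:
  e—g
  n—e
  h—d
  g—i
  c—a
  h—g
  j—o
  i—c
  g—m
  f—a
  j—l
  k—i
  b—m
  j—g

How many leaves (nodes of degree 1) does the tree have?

7

Exactly 7 nodes have a single neighbour: b, d, f, k, l, n, o.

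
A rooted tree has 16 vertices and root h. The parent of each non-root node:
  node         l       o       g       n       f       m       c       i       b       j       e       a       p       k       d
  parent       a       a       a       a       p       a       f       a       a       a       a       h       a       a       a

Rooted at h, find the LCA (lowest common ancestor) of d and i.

d's ancestor chain is d, a, h and i's is i, a, h; they first meet at a.

a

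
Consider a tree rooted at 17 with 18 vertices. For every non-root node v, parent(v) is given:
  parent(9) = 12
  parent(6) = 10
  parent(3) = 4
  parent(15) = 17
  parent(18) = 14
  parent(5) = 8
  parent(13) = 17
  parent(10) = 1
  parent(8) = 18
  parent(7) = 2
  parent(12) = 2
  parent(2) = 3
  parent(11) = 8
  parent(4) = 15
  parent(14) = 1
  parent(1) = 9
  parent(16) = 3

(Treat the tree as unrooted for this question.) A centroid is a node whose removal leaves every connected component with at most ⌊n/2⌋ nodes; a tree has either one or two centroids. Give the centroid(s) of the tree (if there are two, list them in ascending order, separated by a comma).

9, 12

Delete 12: the remaining components have sizes 9, 8. Max 9 ≤ 9, so 12 is a centroid.
9 is adjacent to 12 and is also a centroid (the largest component after removing it is likewise 9).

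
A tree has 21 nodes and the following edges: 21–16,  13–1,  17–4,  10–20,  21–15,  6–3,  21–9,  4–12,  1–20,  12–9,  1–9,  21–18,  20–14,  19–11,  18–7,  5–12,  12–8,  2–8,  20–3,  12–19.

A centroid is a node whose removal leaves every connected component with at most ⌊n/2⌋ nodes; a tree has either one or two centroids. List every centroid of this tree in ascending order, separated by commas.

9

Removing 9 splits the tree into components of sizes 8, 7, 5; the largest is 8 ≤ ⌊21/2⌋ = 10.
No neighbour of 9 does as well, so 9 is the unique centroid.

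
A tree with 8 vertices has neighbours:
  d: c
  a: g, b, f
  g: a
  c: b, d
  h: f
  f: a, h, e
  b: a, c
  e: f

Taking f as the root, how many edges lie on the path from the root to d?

4

f → a → b → c → d — 4 edges.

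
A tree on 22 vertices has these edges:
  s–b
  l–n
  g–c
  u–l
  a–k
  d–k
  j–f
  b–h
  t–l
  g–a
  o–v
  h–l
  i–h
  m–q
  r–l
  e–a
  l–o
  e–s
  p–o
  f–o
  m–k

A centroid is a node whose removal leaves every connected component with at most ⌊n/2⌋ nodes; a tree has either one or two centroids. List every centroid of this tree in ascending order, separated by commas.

h

If h is removed the pieces have sizes 10, 10, 1, all ≤ ⌊22/2⌋ = 11.
No neighbour of h does as well, so h is the unique centroid.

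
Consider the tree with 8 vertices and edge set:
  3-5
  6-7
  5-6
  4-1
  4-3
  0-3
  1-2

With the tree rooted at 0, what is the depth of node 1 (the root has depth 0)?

0–3–4–1 — 3 edges.

3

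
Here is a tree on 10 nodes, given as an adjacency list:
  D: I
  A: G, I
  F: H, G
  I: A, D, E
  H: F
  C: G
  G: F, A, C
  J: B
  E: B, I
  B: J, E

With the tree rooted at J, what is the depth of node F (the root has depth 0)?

6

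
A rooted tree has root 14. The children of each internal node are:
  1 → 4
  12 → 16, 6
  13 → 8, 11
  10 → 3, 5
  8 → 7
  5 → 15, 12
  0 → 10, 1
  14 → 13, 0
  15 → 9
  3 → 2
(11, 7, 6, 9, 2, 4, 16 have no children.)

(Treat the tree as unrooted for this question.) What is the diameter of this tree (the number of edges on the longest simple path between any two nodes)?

8

A longest path is 7 - 8 - 13 - 14 - 0 - 10 - 5 - 12 - 6, with 8 edges.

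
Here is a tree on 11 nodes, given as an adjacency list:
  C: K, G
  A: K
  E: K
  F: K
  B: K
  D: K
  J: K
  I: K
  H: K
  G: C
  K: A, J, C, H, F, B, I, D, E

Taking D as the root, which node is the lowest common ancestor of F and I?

K

F's ancestor chain is F, K, D and I's is I, K, D; they first meet at K.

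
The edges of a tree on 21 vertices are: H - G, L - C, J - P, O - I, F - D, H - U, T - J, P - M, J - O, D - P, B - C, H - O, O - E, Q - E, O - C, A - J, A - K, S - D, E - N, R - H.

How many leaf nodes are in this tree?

13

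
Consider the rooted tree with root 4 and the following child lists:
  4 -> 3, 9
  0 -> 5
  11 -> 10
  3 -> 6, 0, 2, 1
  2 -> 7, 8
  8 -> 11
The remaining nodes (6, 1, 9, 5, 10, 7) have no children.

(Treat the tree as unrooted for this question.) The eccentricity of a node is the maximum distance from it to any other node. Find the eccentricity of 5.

Distances from 5 peak at 6, attained at 10.
5 – 0 – 3 – 2 – 8 – 11 – 10

6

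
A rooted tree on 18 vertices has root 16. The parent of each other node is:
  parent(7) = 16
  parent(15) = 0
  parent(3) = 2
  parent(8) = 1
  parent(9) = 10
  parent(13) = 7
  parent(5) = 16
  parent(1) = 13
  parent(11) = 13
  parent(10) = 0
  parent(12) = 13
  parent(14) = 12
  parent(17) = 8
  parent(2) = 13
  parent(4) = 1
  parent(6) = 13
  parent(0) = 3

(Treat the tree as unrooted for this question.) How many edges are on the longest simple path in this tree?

8

A longest path is 9 – 10 – 0 – 3 – 2 – 13 – 7 – 16 – 5, with 8 edges.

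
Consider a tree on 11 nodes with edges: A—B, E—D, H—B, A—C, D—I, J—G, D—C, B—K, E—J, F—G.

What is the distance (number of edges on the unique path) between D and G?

The path is D - E - J - G, which has 3 edges.

3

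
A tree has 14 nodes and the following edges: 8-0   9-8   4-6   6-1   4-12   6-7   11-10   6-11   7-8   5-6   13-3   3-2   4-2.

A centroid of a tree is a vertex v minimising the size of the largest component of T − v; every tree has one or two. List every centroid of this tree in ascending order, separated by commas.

If 6 is removed the pieces have sizes 5, 4, 2, 1, 1, all ≤ ⌊14/2⌋ = 7.
Every other node leaves some component of size > 7, so the centroid is unique.

6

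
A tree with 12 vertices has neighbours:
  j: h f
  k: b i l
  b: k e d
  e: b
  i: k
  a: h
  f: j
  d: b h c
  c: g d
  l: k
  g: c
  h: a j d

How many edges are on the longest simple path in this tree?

6

BFS from i reaches f last, at distance 6; BFS from f confirms no node is farther.
Path: i–k–b–d–h–j–f.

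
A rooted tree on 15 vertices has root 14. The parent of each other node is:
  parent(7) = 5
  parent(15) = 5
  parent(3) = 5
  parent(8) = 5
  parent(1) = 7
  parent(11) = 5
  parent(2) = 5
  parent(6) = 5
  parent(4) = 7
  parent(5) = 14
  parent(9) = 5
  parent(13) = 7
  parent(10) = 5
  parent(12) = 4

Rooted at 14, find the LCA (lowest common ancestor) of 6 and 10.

5

Ancestors of 6 (toward the root): 6, 5, 14.
Ancestors of 10: 10, 5, 14.
The deepest node appearing in both lists is 5.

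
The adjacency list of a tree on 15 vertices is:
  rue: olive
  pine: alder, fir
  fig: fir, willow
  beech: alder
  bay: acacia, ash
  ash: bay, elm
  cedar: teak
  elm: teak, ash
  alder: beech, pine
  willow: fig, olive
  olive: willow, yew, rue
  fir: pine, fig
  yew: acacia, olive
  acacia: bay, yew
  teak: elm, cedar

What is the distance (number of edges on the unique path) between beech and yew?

beech - alder - pine - fir - fig - willow - olive - yew: 7 edges.

7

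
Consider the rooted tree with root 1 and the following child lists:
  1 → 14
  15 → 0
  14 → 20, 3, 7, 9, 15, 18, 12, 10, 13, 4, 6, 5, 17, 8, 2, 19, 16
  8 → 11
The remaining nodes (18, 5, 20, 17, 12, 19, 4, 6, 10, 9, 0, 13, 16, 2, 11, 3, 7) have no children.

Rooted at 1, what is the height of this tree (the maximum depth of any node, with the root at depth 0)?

3

The longest root-to-leaf path is 1 → 14 → 8 → 11 (3 edges).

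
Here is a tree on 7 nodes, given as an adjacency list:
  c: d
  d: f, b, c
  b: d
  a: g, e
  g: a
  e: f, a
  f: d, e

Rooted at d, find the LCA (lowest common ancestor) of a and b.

d

a's ancestor chain is a, e, f, d and b's is b, d; they first meet at d.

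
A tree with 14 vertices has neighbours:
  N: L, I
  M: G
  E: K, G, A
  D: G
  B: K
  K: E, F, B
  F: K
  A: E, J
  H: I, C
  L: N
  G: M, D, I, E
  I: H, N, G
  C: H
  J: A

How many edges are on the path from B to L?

6

Walking from B: B - K - E - G - I - N - L. Length 6.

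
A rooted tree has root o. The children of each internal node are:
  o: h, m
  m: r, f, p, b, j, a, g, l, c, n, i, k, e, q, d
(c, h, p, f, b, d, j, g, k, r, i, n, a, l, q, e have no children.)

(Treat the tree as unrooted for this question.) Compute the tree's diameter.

Starting from h, a farthest node is f at distance 3.
One longest path: h – o – m – f.
So the diameter is 3.

3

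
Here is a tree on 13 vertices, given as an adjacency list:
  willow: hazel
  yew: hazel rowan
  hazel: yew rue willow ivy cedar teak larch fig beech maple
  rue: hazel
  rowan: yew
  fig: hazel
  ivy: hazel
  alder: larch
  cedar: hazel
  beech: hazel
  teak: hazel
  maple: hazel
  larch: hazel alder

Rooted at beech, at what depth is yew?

2

beech → hazel → yew — 2 edges.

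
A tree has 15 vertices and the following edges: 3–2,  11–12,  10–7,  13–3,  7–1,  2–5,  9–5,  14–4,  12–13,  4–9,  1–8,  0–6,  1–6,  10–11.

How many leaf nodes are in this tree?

Exactly 3 nodes have a single neighbour: 0, 8, 14.

3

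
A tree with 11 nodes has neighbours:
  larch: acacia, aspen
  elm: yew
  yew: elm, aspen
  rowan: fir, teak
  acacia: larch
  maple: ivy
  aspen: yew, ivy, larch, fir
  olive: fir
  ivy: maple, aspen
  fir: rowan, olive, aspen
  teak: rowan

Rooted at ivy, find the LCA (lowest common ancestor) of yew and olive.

aspen

yew's ancestor chain is yew, aspen, ivy and olive's is olive, fir, aspen, ivy; they first meet at aspen.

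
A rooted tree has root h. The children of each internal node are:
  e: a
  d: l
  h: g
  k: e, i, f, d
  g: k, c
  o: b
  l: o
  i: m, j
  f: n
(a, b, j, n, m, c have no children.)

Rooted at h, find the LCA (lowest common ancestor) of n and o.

Ancestors of n (toward the root): n, f, k, g, h.
Ancestors of o: o, l, d, k, g, h.
The deepest node appearing in both lists is k.

k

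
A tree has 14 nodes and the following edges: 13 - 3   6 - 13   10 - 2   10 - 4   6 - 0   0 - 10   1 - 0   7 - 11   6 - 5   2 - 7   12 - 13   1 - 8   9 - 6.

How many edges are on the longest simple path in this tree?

7

BFS from 11 reaches 3 last, at distance 7; BFS from 3 confirms no node is farther.
Path: 11–7–2–10–0–6–13–3.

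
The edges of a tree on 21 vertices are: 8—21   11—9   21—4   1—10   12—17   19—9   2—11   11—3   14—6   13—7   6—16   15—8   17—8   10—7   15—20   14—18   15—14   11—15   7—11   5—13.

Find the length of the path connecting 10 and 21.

5

10 – 7 – 11 – 15 – 8 – 21: 5 edges.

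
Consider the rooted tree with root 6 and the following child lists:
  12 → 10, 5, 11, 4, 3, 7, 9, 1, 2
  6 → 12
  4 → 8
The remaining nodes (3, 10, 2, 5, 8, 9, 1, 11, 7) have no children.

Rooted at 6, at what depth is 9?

2

Path from 6 to 9: 6 → 12 → 9, which has 2 edges.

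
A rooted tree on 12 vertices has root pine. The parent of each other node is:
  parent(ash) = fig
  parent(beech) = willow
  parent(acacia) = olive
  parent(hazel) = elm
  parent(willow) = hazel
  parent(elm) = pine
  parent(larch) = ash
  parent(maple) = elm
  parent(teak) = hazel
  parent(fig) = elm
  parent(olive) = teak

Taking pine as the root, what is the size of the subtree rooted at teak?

3

Descendants of teak (including itself): teak, olive, acacia. That's 3.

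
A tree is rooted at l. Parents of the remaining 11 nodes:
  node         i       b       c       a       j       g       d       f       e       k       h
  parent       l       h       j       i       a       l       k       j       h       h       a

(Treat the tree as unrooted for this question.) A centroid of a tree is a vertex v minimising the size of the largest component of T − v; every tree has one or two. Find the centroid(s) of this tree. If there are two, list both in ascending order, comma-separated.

a

Delete a: the remaining components have sizes 5, 3, 3. Max 5 ≤ 6, so a is a centroid.
No neighbour of a does as well, so a is the unique centroid.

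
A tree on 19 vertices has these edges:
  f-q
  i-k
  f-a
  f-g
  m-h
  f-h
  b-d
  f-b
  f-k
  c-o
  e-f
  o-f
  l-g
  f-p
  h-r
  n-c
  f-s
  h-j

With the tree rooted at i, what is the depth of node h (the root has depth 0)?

3

Climbing from h to the root: h–f–k–i. That's 3 steps.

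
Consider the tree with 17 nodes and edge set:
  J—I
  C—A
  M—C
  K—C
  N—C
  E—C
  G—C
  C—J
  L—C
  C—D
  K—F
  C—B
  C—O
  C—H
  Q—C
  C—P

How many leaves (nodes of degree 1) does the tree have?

14

Degree-1 nodes: A, B, D, E, F, G, H, I, L, M, N, O, P, Q — 14 of them.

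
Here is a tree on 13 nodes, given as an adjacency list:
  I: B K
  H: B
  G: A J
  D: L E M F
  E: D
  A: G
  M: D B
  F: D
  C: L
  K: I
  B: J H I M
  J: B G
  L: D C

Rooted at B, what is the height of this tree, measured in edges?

4

A deepest node is C, reached by B – M – D – L – C.
That path has 4 edges, so the height is 4.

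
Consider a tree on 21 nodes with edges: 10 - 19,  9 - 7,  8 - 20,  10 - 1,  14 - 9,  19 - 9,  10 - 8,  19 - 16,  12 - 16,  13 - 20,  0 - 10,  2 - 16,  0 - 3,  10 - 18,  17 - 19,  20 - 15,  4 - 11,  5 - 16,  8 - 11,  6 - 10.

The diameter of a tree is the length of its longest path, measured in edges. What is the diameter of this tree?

6

BFS from 14 reaches 4 last, at distance 6; BFS from 4 confirms no node is farther.
Path: 14 – 9 – 19 – 10 – 8 – 11 – 4.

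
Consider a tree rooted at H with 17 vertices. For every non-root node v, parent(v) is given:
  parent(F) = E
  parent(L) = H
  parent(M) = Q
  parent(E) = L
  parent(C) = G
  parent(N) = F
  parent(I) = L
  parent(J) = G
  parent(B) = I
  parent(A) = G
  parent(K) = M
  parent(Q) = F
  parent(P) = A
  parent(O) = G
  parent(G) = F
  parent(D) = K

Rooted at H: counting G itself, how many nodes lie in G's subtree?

The subtree rooted at G contains: G, A, J, O, C, P — 6 nodes.

6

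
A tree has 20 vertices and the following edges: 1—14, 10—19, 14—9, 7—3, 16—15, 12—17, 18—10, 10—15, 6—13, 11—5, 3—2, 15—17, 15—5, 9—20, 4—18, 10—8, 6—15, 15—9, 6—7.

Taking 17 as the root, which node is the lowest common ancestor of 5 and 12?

Ancestors of 5 (toward the root): 5, 15, 17.
Ancestors of 12: 12, 17.
The deepest node appearing in both lists is 17.

17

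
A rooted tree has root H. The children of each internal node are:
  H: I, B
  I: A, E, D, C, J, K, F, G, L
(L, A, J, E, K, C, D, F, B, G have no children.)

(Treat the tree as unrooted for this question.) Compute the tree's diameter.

3

Starting from B, a farthest node is A at distance 3.
One longest path: B–H–I–A.
So the diameter is 3.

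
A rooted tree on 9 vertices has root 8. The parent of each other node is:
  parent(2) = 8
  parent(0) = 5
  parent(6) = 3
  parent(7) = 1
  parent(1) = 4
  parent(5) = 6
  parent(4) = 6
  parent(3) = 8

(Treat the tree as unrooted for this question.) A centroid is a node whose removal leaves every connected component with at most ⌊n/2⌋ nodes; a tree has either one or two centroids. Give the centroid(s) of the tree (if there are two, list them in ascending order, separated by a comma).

If 6 is removed the pieces have sizes 3, 3, 2, all ≤ ⌊9/2⌋ = 4.
No neighbour of 6 does as well, so 6 is the unique centroid.

6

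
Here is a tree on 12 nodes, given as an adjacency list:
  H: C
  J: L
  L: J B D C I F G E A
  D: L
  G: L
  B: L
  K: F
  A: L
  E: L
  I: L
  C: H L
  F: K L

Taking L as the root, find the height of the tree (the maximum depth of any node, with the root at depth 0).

2

The longest root-to-leaf path is L–F–K (2 edges).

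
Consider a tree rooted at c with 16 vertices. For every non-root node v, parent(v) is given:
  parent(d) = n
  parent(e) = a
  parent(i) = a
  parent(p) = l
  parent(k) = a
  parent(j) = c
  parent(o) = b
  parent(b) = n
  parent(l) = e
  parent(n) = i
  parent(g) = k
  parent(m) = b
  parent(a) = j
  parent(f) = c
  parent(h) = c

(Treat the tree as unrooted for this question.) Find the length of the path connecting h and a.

3

Walking from h: h–c–j–a. Length 3.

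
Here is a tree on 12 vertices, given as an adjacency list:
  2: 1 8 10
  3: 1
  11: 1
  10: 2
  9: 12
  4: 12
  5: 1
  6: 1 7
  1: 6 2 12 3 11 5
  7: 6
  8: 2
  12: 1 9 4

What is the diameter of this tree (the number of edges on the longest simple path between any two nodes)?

4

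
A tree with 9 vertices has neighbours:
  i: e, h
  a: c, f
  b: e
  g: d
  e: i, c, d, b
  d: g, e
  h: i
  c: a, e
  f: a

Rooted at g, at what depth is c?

g–d–e–c — 3 edges.

3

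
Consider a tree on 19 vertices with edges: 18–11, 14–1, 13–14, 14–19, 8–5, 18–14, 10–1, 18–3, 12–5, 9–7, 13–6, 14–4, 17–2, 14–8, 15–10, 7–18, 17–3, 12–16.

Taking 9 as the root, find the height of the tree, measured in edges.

7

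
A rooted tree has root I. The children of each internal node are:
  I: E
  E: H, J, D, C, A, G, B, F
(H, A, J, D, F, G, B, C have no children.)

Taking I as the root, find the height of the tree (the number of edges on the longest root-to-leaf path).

2

A sits deepest: I – E – A — 2 edges from the root.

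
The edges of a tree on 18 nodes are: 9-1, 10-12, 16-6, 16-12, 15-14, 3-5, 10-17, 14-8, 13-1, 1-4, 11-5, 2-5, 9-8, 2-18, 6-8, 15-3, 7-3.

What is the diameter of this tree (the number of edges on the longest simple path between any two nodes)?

11

Starting from 17, a farthest node is 18 at distance 11.
One longest path: 17–10–12–16–6–8–14–15–3–5–2–18.
So the diameter is 11.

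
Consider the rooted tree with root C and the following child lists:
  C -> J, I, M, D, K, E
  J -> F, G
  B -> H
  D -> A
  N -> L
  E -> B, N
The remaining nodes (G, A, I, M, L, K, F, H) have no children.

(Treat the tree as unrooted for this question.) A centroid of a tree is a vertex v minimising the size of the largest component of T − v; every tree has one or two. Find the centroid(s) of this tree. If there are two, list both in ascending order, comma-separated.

C

Delete C: the remaining components have sizes 5, 3, 2, 1, 1, 1. Max 5 ≤ 7, so C is a centroid.
No neighbour of C does as well, so C is the unique centroid.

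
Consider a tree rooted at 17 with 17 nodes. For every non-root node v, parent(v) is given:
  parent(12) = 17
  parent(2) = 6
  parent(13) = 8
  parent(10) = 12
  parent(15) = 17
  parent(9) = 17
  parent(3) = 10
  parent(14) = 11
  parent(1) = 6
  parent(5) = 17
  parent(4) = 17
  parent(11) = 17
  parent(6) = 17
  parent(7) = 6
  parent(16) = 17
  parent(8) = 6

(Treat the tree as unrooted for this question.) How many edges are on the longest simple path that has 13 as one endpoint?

6

Distances from 13 peak at 6, attained at 3.
13–8–6–17–12–10–3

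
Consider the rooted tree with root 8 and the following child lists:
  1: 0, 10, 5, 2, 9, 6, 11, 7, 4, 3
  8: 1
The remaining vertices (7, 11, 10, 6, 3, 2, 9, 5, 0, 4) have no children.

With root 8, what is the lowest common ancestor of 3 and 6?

Ancestors of 3 (toward the root): 3, 1, 8.
Ancestors of 6: 6, 1, 8.
The deepest node appearing in both lists is 1.

1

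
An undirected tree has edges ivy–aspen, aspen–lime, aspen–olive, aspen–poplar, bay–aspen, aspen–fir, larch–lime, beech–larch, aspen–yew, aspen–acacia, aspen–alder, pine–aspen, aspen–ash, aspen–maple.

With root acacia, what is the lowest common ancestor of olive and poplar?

Path olive→root: olive aspen acacia; path poplar→root: poplar aspen acacia.
First common node: aspen.

aspen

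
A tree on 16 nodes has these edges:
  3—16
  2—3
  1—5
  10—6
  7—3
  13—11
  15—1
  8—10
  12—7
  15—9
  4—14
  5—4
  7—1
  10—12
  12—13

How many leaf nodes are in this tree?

7

Exactly 7 nodes have a single neighbour: 2, 6, 8, 9, 11, 14, 16.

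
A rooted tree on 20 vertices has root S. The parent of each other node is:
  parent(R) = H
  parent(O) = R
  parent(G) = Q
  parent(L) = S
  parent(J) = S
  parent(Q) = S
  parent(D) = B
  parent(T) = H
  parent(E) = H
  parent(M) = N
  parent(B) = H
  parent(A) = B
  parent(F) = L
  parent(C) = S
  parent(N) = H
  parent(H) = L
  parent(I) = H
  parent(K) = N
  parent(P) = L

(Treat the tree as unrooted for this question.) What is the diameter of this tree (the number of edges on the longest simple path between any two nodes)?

6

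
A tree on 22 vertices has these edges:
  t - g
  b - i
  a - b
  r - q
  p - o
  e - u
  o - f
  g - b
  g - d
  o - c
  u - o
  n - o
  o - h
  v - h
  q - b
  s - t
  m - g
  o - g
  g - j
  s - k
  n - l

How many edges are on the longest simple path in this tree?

6

A longest path is r - q - b - g - o - h - v, with 6 edges.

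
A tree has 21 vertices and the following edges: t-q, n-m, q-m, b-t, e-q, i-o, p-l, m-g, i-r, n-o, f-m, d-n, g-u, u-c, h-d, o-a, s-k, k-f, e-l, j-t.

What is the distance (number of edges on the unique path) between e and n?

The path is e - q - m - n, which has 3 edges.

3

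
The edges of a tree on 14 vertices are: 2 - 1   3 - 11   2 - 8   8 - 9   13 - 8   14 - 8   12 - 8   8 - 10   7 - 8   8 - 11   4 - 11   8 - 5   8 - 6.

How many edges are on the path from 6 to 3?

3

Walking from 6: 6 - 8 - 11 - 3. Length 3.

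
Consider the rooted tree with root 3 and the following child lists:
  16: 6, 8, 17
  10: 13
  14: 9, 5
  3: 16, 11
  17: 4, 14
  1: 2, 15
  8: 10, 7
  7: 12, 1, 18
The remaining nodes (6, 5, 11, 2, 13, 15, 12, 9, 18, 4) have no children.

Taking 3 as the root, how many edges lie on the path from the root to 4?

Climbing from 4 to the root: 4–17–16–3. That's 3 steps.

3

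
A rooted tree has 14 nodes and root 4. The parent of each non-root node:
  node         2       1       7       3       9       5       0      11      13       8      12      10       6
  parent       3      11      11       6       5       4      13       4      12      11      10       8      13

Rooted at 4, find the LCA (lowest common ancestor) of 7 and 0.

11

7's ancestor chain is 7, 11, 4 and 0's is 0, 13, 12, 10, 8, 11, 4; they first meet at 11.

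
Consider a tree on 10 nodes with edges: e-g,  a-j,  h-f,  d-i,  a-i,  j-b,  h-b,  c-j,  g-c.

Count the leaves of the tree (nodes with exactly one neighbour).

Exactly 3 nodes have a single neighbour: d, e, f.

3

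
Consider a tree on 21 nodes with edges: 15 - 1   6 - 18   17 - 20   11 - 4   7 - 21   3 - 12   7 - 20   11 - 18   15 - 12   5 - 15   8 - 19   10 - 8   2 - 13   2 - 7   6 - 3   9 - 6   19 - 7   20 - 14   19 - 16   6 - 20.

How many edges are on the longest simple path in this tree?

Starting from 10, a farthest node is 5 at distance 9.
One longest path: 10 – 8 – 19 – 7 – 20 – 6 – 3 – 12 – 15 – 5.
So the diameter is 9.

9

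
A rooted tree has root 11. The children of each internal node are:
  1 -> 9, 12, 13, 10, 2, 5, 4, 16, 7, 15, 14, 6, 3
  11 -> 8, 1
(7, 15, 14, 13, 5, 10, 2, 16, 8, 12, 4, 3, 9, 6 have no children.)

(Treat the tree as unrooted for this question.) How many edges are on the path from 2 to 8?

3

2 – 1 – 11 – 8: 3 edges.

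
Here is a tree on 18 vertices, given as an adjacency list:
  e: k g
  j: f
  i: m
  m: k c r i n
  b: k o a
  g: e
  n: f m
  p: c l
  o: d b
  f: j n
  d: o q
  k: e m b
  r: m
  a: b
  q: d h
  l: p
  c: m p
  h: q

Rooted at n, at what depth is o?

Climbing from o to the root: o–b–k–m–n. That's 4 steps.

4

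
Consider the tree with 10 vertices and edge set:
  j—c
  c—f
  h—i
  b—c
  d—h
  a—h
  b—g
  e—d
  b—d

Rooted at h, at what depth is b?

2

Climbing from b to the root: b → d → h. That's 2 steps.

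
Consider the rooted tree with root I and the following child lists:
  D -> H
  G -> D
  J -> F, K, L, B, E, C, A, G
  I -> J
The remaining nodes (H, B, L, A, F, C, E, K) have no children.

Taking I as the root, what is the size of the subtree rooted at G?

3

Descendants of G (including itself): G, D, H. That's 3.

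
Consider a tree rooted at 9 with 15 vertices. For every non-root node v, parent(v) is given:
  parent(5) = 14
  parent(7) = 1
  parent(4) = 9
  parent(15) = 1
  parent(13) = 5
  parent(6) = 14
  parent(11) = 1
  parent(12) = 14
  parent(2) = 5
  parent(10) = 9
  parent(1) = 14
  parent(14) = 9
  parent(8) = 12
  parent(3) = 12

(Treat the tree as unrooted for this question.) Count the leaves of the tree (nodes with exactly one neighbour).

Exactly 10 nodes have a single neighbour: 2, 3, 4, 6, 7, 8, 10, 11, 13, 15.

10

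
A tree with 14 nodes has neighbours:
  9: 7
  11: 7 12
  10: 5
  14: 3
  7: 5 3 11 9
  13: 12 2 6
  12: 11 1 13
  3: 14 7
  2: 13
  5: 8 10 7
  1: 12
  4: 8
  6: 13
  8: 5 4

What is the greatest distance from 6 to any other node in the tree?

A farthest node from 6 is 4.
The path 6 – 13 – 12 – 11 – 7 – 5 – 8 – 4 has 7 edges.

7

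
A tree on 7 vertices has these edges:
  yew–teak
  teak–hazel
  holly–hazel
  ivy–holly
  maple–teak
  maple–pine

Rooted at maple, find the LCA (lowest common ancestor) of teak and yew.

teak

Path teak→root: teak maple; path yew→root: yew teak maple.
First common node: teak.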